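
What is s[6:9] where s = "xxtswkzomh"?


Input string: 'xxtswkzomh'
Operation: slice [6:9]
Extract characters: s[6]='z', s[7]='o', s[8]='m'
Result: zom


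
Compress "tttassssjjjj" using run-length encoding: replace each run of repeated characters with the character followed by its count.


Input: 'tttassssjjjj'
Operation: identify consecutive runs
Runs: 'ttt' -> t3, 'a' -> a1, 'ssss' -> s4, 'jjjj' -> j4
Encoded: t3a1s4j4


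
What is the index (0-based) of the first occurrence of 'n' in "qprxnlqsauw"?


Input string: 'qprxnlqsauw'
Target: 'n'
Scanning left to right: s[0]='q', s[1]='p', s[2]='r', s[3]='x', s[4]='n'
First match at index: 4


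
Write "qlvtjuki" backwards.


Input string: 'qlvtjuki'
Operation: reverse character order
Original order: 'q' -> 'l' -> 'v' -> 't' -> 'j' -> 'u' -> 'k' -> 'i'
Reversed order: 'i' -> 'k' -> 'u' -> 'j' -> 't' -> 'v' -> 'l' -> 'q'
Result: ikujtvlq


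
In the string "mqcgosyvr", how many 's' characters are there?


Input string: 'mqcgosyvr'
Target character: 's'
Scan each position: s[5]='s'
Matches found at indices: 5
Total: 1


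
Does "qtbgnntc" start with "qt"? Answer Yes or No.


Input string: 'qtbgnntc'
Prefix to check: 'qt'
First 2 characters of input: 'qt'
Match: True
Result: Yes


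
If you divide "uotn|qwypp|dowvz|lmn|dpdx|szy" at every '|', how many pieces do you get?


Input string: 'uotn|qwypp|dowvz|lmn|dpdx|szy'
Delimiter: '|'
Split result: 'uotn', 'qwypp', 'dowvz', 'lmn', 'dpdx', 'szy'
Number of parts: 6


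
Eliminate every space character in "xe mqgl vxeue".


Input string: 'xe mqgl vxeue'
Operation: remove all spaces
Words: 'xe', 'mqgl', 'vxeue'
Join without spaces: xemqglvxeue


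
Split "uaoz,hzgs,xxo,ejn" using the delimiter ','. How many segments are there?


Input string: 'uaoz,hzgs,xxo,ejn'
Delimiter: ','
Split result: 'uaoz', 'hzgs', 'xxo', 'ejn'
Number of parts: 4


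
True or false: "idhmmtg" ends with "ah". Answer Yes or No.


Input string: 'idhmmtg'
Suffix to check: 'ah'
Last 2 characters of input: 'tg'
Match: False
Result: No


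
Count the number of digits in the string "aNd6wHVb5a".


Input string: 'aNd6wHVb5a'
Operation: count digit characters (0-9)
Scan: 'a', 'N', 'd', '6'(digit), 'w', 'H', 'V', 'b', '5'(digit), 'a'
Digits found: 2
Result: 2


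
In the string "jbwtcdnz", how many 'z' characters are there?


Input string: 'jbwtcdnz'
Target character: 'z'
Scan each position: s[7]='z'
Matches found at indices: 7
Total: 1


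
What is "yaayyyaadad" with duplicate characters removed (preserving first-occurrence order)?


Input: 'yaayyyaadad'
Operation: keep first occurrence of each character
Scan: s[0]='y' new -> keep; s[1]='a' new -> keep; s[2]='a' seen -> skip; s[3]='y' seen -> skip; s[4]='y' seen -> skip; s[5]='y' seen -> skip; s[6]='a' seen -> skip; s[7]='a' seen -> skip; s[8]='d' new -> keep; s[9]='a' seen -> skip; s[10]='d' seen -> skip
Result: yad


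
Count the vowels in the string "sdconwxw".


Input string: 'sdconwxw'
Operation: count vowels (a, e, i, o, u)
Scan: s[0]='s', s[1]='d', s[2]='c', s[3]='o' (vowel), s[4]='n', s[5]='w', s[6]='x', s[7]='w'
Vowels found: 1
Result: 1


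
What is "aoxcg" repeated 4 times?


Input string: 'aoxcg'
Operation: repeat 4 times
Concatenation: 'aoxcg' + 'aoxcg' + 'aoxcg' + 'aoxcg'
Result: aoxcgaoxcgaoxcgaoxcg


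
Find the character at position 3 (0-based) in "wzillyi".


Input string: 'wzillyi'
Operation: get character at index 3
Index mapping: s[0]='w', s[1]='z', s[2]='i', s[3]='l'
Result: 'l'


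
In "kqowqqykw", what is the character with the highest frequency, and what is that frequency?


Input: 'kqowqqykw'
Operation: tally each character
Counts: 'k':2, 'o':1, 'q':3, 'w':2, 'y':1
Maximum: 'q' appears 3 times


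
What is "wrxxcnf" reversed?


Input string: 'wrxxcnf'
Operation: reverse character order
Original order: 'w' -> 'r' -> 'x' -> 'x' -> 'c' -> 'n' -> 'f'
Reversed order: 'f' -> 'n' -> 'c' -> 'x' -> 'x' -> 'r' -> 'w'
Result: fncxxrw


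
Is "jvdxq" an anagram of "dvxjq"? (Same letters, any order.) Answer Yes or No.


String 1: 'dvxjq' -> sorted: 'djqvx'
String 2: 'jvdxq' -> sorted: 'djqvx'
Compare sorted forms: 'djqvx' == 'djqvx'
Anagram: Yes


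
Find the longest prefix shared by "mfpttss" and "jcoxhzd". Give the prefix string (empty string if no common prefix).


String 1: 'mfpttss'
String 2: 'jcoxhzd'
Compare position by position:
pos 0: 'm' vs 'j' differ -> stop
Longest common prefix: "" (length 0)


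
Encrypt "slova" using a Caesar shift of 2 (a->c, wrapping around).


Input: 'slova', shift = 2
Operation: for each letter, (position + 2) mod 26
Mapping: 's'(18+2=20)->'u', 'l'(11+2=13)->'n', 'o'(14+2=16)->'q', 'v'(21+2=23)->'x', 'a'(0+2=2)->'c'
Result: unqxc


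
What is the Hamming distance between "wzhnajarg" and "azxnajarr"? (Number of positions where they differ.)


String 1: 'wzhnajarg'
String 2: 'azxnajarr'
Compare each position: pos 0: 'w'!='a', pos 1: 'z'=='z', pos 2: 'h'!='x', pos 3: 'n'=='n', pos 4: 'a'=='a', pos 5: 'j'=='j', pos 6: 'a'=='a', pos 7: 'r'=='r', pos 8: 'g'!='r'
Differing positions: 3
Hamming distance: 3


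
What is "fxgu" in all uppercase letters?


Input string: 'fxgu'
Operation: convert each letter to uppercase
Mapping: 'f'->'F', 'x'->'X', 'g'->'G', 'u'->'U'
Result: FXGU


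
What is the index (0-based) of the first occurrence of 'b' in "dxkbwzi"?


Input string: 'dxkbwzi'
Target: 'b'
Scanning left to right: s[0]='d', s[1]='x', s[2]='k', s[3]='b'
First match at index: 3


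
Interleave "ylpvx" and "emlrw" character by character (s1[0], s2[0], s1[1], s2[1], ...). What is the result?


String 1: 'ylpvx'
String 2: 'emlrw'
Operation: alternate characters
Pairs: 'y'+'e', 'l'+'m', 'p'+'l', 'v'+'r', 'x'+'w'
Result: yelmplvrxw


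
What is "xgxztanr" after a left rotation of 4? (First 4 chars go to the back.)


Input: 'xgxztanr', shift = 4
Operation: split at index 4 and swap parts
Front part s[0:4] = 'xgxz'
Back part s[4:] = 'tanr'
Rotated = back + front = 'tanr' + 'xgxz'
Result: tanrxgxz


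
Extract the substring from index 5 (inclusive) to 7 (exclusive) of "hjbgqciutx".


Input string: 'hjbgqciutx'
Operation: slice [5:7]
Extract characters: s[5]='c', s[6]='i'
Result: ci


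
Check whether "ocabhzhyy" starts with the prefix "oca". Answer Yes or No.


Input string: 'ocabhzhyy'
Prefix to check: 'oca'
First 3 characters of input: 'oca'
Match: True
Result: Yes


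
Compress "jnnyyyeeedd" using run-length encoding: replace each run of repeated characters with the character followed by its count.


Input: 'jnnyyyeeedd'
Operation: identify consecutive runs
Runs: 'j' -> j1, 'nn' -> n2, 'yyy' -> y3, 'eee' -> e3, 'dd' -> d2
Encoded: j1n2y3e3d2


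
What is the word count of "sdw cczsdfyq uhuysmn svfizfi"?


Input string: 'sdw cczsdfyq uhuysmn svfizfi'
Operation: split by spaces
Words found: 'sdw', 'cczsdfyq', 'uhuysmn', 'svfizfi'
Word count: 4


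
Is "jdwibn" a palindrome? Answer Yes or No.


Input string: 'jdwibn'
Reversed: 'nbiwdj'
Compare pairs: s[0]='j' vs s[5]='n' (mismatch), s[1]='d' vs s[4]='b' (mismatch), s[2]='w' vs s[3]='i' (mismatch)
Palindrome: No


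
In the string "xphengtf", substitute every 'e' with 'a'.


Input string: 'xphengtf'
Operation: replace 'e' with 'a'
Positions of 'e': 3
After replacement: xphangtf


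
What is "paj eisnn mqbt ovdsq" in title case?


Input string: 'paj eisnn mqbt ovdsq'
Operation: capitalize first letter of each word
Word transformations: 'paj'->'Paj', 'eisnn'->'Eisnn', 'mqbt'->'Mqbt', 'ovdsq'->'Ovdsq'
Result: Paj Eisnn Mqbt Ovdsq


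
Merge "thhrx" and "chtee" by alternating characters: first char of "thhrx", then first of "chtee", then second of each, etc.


String 1: 'thhrx'
String 2: 'chtee'
Operation: alternate characters
Pairs: 't'+'c', 'h'+'h', 'h'+'t', 'r'+'e', 'x'+'e'
Result: tchhhtrexe


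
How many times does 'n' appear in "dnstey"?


Input string: 'dnstey'
Target character: 'n'
Scan each position: s[1]='n'
Matches found at indices: 1
Total: 1


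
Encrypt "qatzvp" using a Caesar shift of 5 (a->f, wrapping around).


Input: 'qatzvp', shift = 5
Operation: for each letter, (position + 5) mod 26
Mapping: 'q'(16+5=21)->'v', 'a'(0+5=5)->'f', 't'(19+5=24)->'y', 'z'(25+5=30, 30 mod 26=4)->'e', 'v'(21+5=26, 26 mod 26=0)->'a', 'p'(15+5=20)->'u'
Result: vfyeau


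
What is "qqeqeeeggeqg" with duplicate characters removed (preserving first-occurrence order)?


Input: 'qqeqeeeggeqg'
Operation: keep first occurrence of each character
Scan: s[0]='q' new -> keep; s[1]='q' seen -> skip; s[2]='e' new -> keep; s[3]='q' seen -> skip; s[4]='e' seen -> skip; s[5]='e' seen -> skip; s[6]='e' seen -> skip; s[7]='g' new -> keep; s[8]='g' seen -> skip; s[9]='e' seen -> skip; s[10]='q' seen -> skip; s[11]='g' seen -> skip
Result: qeg


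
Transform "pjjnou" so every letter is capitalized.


Input string: 'pjjnou'
Operation: convert each letter to uppercase
Mapping: 'p'->'P', 'j'->'J', 'j'->'J', 'n'->'N', 'o'->'O', 'u'->'U'
Result: PJJNOU


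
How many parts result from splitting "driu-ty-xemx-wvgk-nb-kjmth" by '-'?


Input string: 'driu-ty-xemx-wvgk-nb-kjmth'
Delimiter: '-'
Split result: 'driu', 'ty', 'xemx', 'wvgk', 'nb', 'kjmth'
Number of parts: 6


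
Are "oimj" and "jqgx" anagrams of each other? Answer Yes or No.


String 1: 'oimj' -> sorted: 'ijmo'
String 2: 'jqgx' -> sorted: 'gjqx'
Compare sorted forms: 'ijmo' != 'gjqx'
Anagram: No


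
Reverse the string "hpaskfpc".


Input string: 'hpaskfpc'
Operation: reverse character order
Original order: 'h' -> 'p' -> 'a' -> 's' -> 'k' -> 'f' -> 'p' -> 'c'
Reversed order: 'c' -> 'p' -> 'f' -> 'k' -> 's' -> 'a' -> 'p' -> 'h'
Result: cpfksaph


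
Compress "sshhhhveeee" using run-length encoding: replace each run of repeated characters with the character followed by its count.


Input: 'sshhhhveeee'
Operation: identify consecutive runs
Runs: 'ss' -> s2, 'hhhh' -> h4, 'v' -> v1, 'eeee' -> e4
Encoded: s2h4v1e4


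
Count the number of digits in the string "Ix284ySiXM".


Input string: 'Ix284ySiXM'
Operation: count digit characters (0-9)
Scan: 'I', 'x', '2'(digit), '8'(digit), '4'(digit), 'y', 'S', 'i', 'X', 'M'
Digits found: 3
Result: 3


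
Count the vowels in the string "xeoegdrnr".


Input string: 'xeoegdrnr'
Operation: count vowels (a, e, i, o, u)
Scan: s[0]='x', s[1]='e' (vowel), s[2]='o' (vowel), s[3]='e' (vowel), s[4]='g', s[5]='d', s[6]='r', s[7]='n', s[8]='r'
Vowels found: 3
Result: 3


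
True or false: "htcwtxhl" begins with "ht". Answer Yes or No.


Input string: 'htcwtxhl'
Prefix to check: 'ht'
First 2 characters of input: 'ht'
Match: True
Result: Yes


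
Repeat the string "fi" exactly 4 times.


Input string: 'fi'
Operation: repeat 4 times
Concatenation: 'fi' + 'fi' + 'fi' + 'fi'
Result: fifififi


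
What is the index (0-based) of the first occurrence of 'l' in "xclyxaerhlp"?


Input string: 'xclyxaerhlp'
Target: 'l'
Scanning left to right: s[0]='x', s[1]='c', s[2]='l'
First match at index: 2


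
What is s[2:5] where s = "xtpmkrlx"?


Input string: 'xtpmkrlx'
Operation: slice [2:5]
Extract characters: s[2]='p', s[3]='m', s[4]='k'
Result: pmk


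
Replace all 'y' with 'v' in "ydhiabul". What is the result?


Input string: 'ydhiabul'
Operation: replace 'y' with 'v'
Positions of 'y': 0
After replacement: vdhiabul


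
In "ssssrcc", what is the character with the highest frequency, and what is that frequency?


Input: 'ssssrcc'
Operation: tally each character
Counts: 'c':2, 'r':1, 's':4
Maximum: 's' appears 4 times


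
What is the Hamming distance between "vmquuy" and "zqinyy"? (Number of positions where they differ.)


String 1: 'vmquuy'
String 2: 'zqinyy'
Compare each position: pos 0: 'v'!='z', pos 1: 'm'!='q', pos 2: 'q'!='i', pos 3: 'u'!='n', pos 4: 'u'!='y', pos 5: 'y'=='y'
Differing positions: 5
Hamming distance: 5


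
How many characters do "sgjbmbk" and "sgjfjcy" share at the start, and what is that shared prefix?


String 1: 'sgjbmbk'
String 2: 'sgjfjcy'
Compare position by position:
pos 0: 's' vs 's' match
pos 1: 'g' vs 'g' match
pos 2: 'j' vs 'j' match
pos 3: 'b' vs 'f' differ -> stop
Longest common prefix: "sgj" (length 3)


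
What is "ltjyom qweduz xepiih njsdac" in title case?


Input string: 'ltjyom qweduz xepiih njsdac'
Operation: capitalize first letter of each word
Word transformations: 'ltjyom'->'Ltjyom', 'qweduz'->'Qweduz', 'xepiih'->'Xepiih', 'njsdac'->'Njsdac'
Result: Ltjyom Qweduz Xepiih Njsdac


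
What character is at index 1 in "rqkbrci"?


Input string: 'rqkbrci'
Operation: get character at index 1
Index mapping: s[0]='r', s[1]='q'
Result: 'q'


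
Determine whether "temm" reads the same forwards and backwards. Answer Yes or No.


Input string: 'temm'
Reversed: 'mmet'
Compare pairs: s[0]='t' vs s[3]='m' (mismatch), s[1]='e' vs s[2]='m' (mismatch)
Palindrome: No


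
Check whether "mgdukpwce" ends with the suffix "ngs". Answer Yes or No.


Input string: 'mgdukpwce'
Suffix to check: 'ngs'
Last 3 characters of input: 'wce'
Match: False
Result: No


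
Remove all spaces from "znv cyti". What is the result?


Input string: 'znv cyti'
Operation: remove all spaces
Words: 'znv', 'cyti'
Join without spaces: znvcyti


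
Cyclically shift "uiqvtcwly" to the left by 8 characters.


Input: 'uiqvtcwly', shift = 8
Operation: split at index 8 and swap parts
Front part s[0:8] = 'uiqvtcwl'
Back part s[8:] = 'y'
Rotated = back + front = 'y' + 'uiqvtcwl'
Result: yuiqvtcwl


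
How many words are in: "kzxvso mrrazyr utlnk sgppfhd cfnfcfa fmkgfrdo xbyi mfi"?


Input string: 'kzxvso mrrazyr utlnk sgppfhd cfnfcfa fmkgfrdo xbyi mfi'
Operation: split by spaces
Words found: 'kzxvso', 'mrrazyr', 'utlnk', 'sgppfhd', 'cfnfcfa', 'fmkgfrdo', 'xbyi', 'mfi'
Word count: 8


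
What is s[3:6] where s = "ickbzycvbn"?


Input string: 'ickbzycvbn'
Operation: slice [3:6]
Extract characters: s[3]='b', s[4]='z', s[5]='y'
Result: bzy


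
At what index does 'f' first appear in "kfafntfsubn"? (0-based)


Input string: 'kfafntfsubn'
Target: 'f'
Scanning left to right: s[0]='k', s[1]='f'
First match at index: 1


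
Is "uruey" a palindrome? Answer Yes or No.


Input string: 'uruey'
Reversed: 'yeuru'
Compare pairs: s[0]='u' vs s[4]='y' (mismatch), s[1]='r' vs s[3]='e' (mismatch)
Palindrome: No


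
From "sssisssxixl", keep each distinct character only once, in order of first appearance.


Input: 'sssisssxixl'
Operation: keep first occurrence of each character
Scan: s[0]='s' new -> keep; s[1]='s' seen -> skip; s[2]='s' seen -> skip; s[3]='i' new -> keep; s[4]='s' seen -> skip; s[5]='s' seen -> skip; s[6]='s' seen -> skip; s[7]='x' new -> keep; s[8]='i' seen -> skip; s[9]='x' seen -> skip; s[10]='l' new -> keep
Result: sixl


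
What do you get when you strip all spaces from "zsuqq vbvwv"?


Input string: 'zsuqq vbvwv'
Operation: remove all spaces
Words: 'zsuqq', 'vbvwv'
Join without spaces: zsuqqvbvwv


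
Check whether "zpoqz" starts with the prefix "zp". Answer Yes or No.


Input string: 'zpoqz'
Prefix to check: 'zp'
First 2 characters of input: 'zp'
Match: True
Result: Yes


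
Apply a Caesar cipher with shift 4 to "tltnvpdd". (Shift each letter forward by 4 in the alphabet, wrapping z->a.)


Input: 'tltnvpdd', shift = 4
Operation: for each letter, (position + 4) mod 26
Mapping: 't'(19+4=23)->'x', 'l'(11+4=15)->'p', 't'(19+4=23)->'x', 'n'(13+4=17)->'r', 'v'(21+4=25)->'z', 'p'(15+4=19)->'t', 'd'(3+4=7)->'h', 'd'(3+4=7)->'h'
Result: xpxrzthh


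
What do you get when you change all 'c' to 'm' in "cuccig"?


Input string: 'cuccig'
Operation: replace 'c' with 'm'
Positions of 'c': 0, 2, 3
After replacement: mummig


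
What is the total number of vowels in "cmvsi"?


Input string: 'cmvsi'
Operation: count vowels (a, e, i, o, u)
Scan: s[0]='c', s[1]='m', s[2]='v', s[3]='s', s[4]='i' (vowel)
Vowels found: 1
Result: 1


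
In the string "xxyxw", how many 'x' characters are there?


Input string: 'xxyxw'
Target character: 'x'
Scan each position: s[0]='x', s[1]='x', s[3]='x'
Matches found at indices: 0, 1, 3
Total: 3


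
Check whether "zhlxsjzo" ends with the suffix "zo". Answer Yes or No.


Input string: 'zhlxsjzo'
Suffix to check: 'zo'
Last 2 characters of input: 'zo'
Match: True
Result: Yes


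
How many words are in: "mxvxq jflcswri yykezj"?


Input string: 'mxvxq jflcswri yykezj'
Operation: split by spaces
Words found: 'mxvxq', 'jflcswri', 'yykezj'
Word count: 3


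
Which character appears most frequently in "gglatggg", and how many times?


Input: 'gglatggg'
Operation: tally each character
Counts: 'a':1, 'g':5, 'l':1, 't':1
Maximum: 'g' appears 5 times


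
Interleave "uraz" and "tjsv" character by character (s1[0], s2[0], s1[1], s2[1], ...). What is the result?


String 1: 'uraz'
String 2: 'tjsv'
Operation: alternate characters
Pairs: 'u'+'t', 'r'+'j', 'a'+'s', 'z'+'v'
Result: utrjaszv


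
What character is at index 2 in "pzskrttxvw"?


Input string: 'pzskrttxvw'
Operation: get character at index 2
Index mapping: s[0]='p', s[1]='z', s[2]='s'
Result: 's'


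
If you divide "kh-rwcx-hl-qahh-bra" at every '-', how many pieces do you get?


Input string: 'kh-rwcx-hl-qahh-bra'
Delimiter: '-'
Split result: 'kh', 'rwcx', 'hl', 'qahh', 'bra'
Number of parts: 5


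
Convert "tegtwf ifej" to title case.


Input string: 'tegtwf ifej'
Operation: capitalize first letter of each word
Word transformations: 'tegtwf'->'Tegtwf', 'ifej'->'Ifej'
Result: Tegtwf Ifej


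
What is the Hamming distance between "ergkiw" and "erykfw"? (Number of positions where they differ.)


String 1: 'ergkiw'
String 2: 'erykfw'
Compare each position: pos 0: 'e'=='e', pos 1: 'r'=='r', pos 2: 'g'!='y', pos 3: 'k'=='k', pos 4: 'i'!='f', pos 5: 'w'=='w'
Differing positions: 2
Hamming distance: 2


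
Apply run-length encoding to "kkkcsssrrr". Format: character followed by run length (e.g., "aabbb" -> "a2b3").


Input: 'kkkcsssrrr'
Operation: identify consecutive runs
Runs: 'kkk' -> k3, 'c' -> c1, 'sss' -> s3, 'rrr' -> r3
Encoded: k3c1s3r3


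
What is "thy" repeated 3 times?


Input string: 'thy'
Operation: repeat 3 times
Concatenation: 'thy' + 'thy' + 'thy'
Result: thythythy


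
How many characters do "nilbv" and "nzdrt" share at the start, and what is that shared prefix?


String 1: 'nilbv'
String 2: 'nzdrt'
Compare position by position:
pos 0: 'n' vs 'n' match
pos 1: 'i' vs 'z' differ -> stop
Longest common prefix: "n" (length 1)


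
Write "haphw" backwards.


Input string: 'haphw'
Operation: reverse character order
Original order: 'h' -> 'a' -> 'p' -> 'h' -> 'w'
Reversed order: 'w' -> 'h' -> 'p' -> 'a' -> 'h'
Result: whpah


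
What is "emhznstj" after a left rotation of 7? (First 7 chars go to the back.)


Input: 'emhznstj', shift = 7
Operation: split at index 7 and swap parts
Front part s[0:7] = 'emhznst'
Back part s[7:] = 'j'
Rotated = back + front = 'j' + 'emhznst'
Result: jemhznst


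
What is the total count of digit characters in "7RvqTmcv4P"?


Input string: '7RvqTmcv4P'
Operation: count digit characters (0-9)
Scan: '7'(digit), 'R', 'v', 'q', 'T', 'm', 'c', 'v', '4'(digit), 'P'
Digits found: 2
Result: 2


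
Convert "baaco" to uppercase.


Input string: 'baaco'
Operation: convert each letter to uppercase
Mapping: 'b'->'B', 'a'->'A', 'a'->'A', 'c'->'C', 'o'->'O'
Result: BAACO


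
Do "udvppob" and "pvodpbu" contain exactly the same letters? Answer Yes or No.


String 1: 'udvppob' -> sorted: 'bdoppuv'
String 2: 'pvodpbu' -> sorted: 'bdoppuv'
Compare sorted forms: 'bdoppuv' == 'bdoppuv'
Anagram: Yes


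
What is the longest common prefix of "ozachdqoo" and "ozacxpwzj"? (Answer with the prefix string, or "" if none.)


String 1: 'ozachdqoo'
String 2: 'ozacxpwzj'
Compare position by position:
pos 0: 'o' vs 'o' match
pos 1: 'z' vs 'z' match
pos 2: 'a' vs 'a' match
pos 3: 'c' vs 'c' match
pos 4: 'h' vs 'x' differ -> stop
Longest common prefix: "ozac" (length 4)


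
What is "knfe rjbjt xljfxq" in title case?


Input string: 'knfe rjbjt xljfxq'
Operation: capitalize first letter of each word
Word transformations: 'knfe'->'Knfe', 'rjbjt'->'Rjbjt', 'xljfxq'->'Xljfxq'
Result: Knfe Rjbjt Xljfxq


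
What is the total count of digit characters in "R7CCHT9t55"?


Input string: 'R7CCHT9t55'
Operation: count digit characters (0-9)
Scan: 'R', '7'(digit), 'C', 'C', 'H', 'T', '9'(digit), 't', '5'(digit), '5'(digit)
Digits found: 4
Result: 4


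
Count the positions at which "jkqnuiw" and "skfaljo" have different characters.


String 1: 'jkqnuiw'
String 2: 'skfaljo'
Compare each position: pos 0: 'j'!='s', pos 1: 'k'=='k', pos 2: 'q'!='f', pos 3: 'n'!='a', pos 4: 'u'!='l', pos 5: 'i'!='j', pos 6: 'w'!='o'
Differing positions: 6
Hamming distance: 6


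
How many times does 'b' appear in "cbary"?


Input string: 'cbary'
Target character: 'b'
Scan each position: s[1]='b'
Matches found at indices: 1
Total: 1


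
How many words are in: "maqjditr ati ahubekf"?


Input string: 'maqjditr ati ahubekf'
Operation: split by spaces
Words found: 'maqjditr', 'ati', 'ahubekf'
Word count: 3


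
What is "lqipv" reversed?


Input string: 'lqipv'
Operation: reverse character order
Original order: 'l' -> 'q' -> 'i' -> 'p' -> 'v'
Reversed order: 'v' -> 'p' -> 'i' -> 'q' -> 'l'
Result: vpiql


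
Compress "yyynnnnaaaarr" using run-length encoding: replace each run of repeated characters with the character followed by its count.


Input: 'yyynnnnaaaarr'
Operation: identify consecutive runs
Runs: 'yyy' -> y3, 'nnnn' -> n4, 'aaaa' -> a4, 'rr' -> r2
Encoded: y3n4a4r2


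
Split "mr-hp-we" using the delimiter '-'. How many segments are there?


Input string: 'mr-hp-we'
Delimiter: '-'
Split result: 'mr', 'hp', 'we'
Number of parts: 3


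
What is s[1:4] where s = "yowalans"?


Input string: 'yowalans'
Operation: slice [1:4]
Extract characters: s[1]='o', s[2]='w', s[3]='a'
Result: owa


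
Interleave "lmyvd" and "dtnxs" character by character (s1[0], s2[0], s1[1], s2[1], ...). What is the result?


String 1: 'lmyvd'
String 2: 'dtnxs'
Operation: alternate characters
Pairs: 'l'+'d', 'm'+'t', 'y'+'n', 'v'+'x', 'd'+'s'
Result: ldmtynvxds


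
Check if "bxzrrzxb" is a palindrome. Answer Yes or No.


Input string: 'bxzrrzxb'
Reversed: 'bxzrrzxb'
Compare pairs: s[0]='b' vs s[7]='b' (match), s[1]='x' vs s[6]='x' (match), s[2]='z' vs s[5]='z' (match), s[3]='r' vs s[4]='r' (match)
Palindrome: Yes


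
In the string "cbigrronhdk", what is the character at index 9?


Input string: 'cbigrronhdk'
Operation: get character at index 9
Index mapping: s[0]='c', s[1]='b', s[2]='i', s[3]='g', s[4]='r', s[5]='r', s[6]='o', s[7]='n', s[8]='h', s[9]='d'
Result: 'd'


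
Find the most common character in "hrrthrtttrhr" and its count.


Input: 'hrrthrtttrhr'
Operation: tally each character
Counts: 'h':3, 'r':5, 't':4
Maximum: 'r' appears 5 times


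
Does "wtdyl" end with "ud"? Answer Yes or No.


Input string: 'wtdyl'
Suffix to check: 'ud'
Last 2 characters of input: 'yl'
Match: False
Result: No


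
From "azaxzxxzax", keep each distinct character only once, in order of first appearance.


Input: 'azaxzxxzax'
Operation: keep first occurrence of each character
Scan: s[0]='a' new -> keep; s[1]='z' new -> keep; s[2]='a' seen -> skip; s[3]='x' new -> keep; s[4]='z' seen -> skip; s[5]='x' seen -> skip; s[6]='x' seen -> skip; s[7]='z' seen -> skip; s[8]='a' seen -> skip; s[9]='x' seen -> skip
Result: azx


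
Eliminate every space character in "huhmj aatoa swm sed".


Input string: 'huhmj aatoa swm sed'
Operation: remove all spaces
Words: 'huhmj', 'aatoa', 'swm', 'sed'
Join without spaces: huhmjaatoaswmsed


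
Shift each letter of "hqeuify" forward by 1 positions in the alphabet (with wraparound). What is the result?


Input: 'hqeuify', shift = 1
Operation: for each letter, (position + 1) mod 26
Mapping: 'h'(7+1=8)->'i', 'q'(16+1=17)->'r', 'e'(4+1=5)->'f', 'u'(20+1=21)->'v', 'i'(8+1=9)->'j', 'f'(5+1=6)->'g', 'y'(24+1=25)->'z'
Result: irfvjgz


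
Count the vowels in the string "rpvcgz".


Input string: 'rpvcgz'
Operation: count vowels (a, e, i, o, u)
Scan: s[0]='r', s[1]='p', s[2]='v', s[3]='c', s[4]='g', s[5]='z'
Vowels found: 0
Result: 0


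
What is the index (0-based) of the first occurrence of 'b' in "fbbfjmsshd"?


Input string: 'fbbfjmsshd'
Target: 'b'
Scanning left to right: s[0]='f', s[1]='b'
First match at index: 1


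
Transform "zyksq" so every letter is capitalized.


Input string: 'zyksq'
Operation: convert each letter to uppercase
Mapping: 'z'->'Z', 'y'->'Y', 'k'->'K', 's'->'S', 'q'->'Q'
Result: ZYKSQ


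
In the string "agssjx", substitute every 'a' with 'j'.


Input string: 'agssjx'
Operation: replace 'a' with 'j'
Positions of 'a': 0
After replacement: jgssjx


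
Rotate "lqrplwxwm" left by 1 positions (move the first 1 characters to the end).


Input: 'lqrplwxwm', shift = 1
Operation: split at index 1 and swap parts
Front part s[0:1] = 'l'
Back part s[1:] = 'qrplwxwm'
Rotated = back + front = 'qrplwxwm' + 'l'
Result: qrplwxwml


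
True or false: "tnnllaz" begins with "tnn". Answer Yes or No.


Input string: 'tnnllaz'
Prefix to check: 'tnn'
First 3 characters of input: 'tnn'
Match: True
Result: Yes


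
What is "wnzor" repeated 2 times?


Input string: 'wnzor'
Operation: repeat 2 times
Concatenation: 'wnzor' + 'wnzor'
Result: wnzorwnzor


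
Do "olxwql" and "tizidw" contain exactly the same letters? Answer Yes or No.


String 1: 'olxwql' -> sorted: 'lloqwx'
String 2: 'tizidw' -> sorted: 'diitwz'
Compare sorted forms: 'lloqwx' != 'diitwz'
Anagram: No


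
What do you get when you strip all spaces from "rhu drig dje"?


Input string: 'rhu drig dje'
Operation: remove all spaces
Words: 'rhu', 'drig', 'dje'
Join without spaces: rhudrigdje


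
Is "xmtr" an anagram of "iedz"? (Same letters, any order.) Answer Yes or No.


String 1: 'iedz' -> sorted: 'deiz'
String 2: 'xmtr' -> sorted: 'mrtx'
Compare sorted forms: 'deiz' != 'mrtx'
Anagram: No


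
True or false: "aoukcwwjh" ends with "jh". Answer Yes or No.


Input string: 'aoukcwwjh'
Suffix to check: 'jh'
Last 2 characters of input: 'jh'
Match: True
Result: Yes


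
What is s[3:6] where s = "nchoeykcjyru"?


Input string: 'nchoeykcjyru'
Operation: slice [3:6]
Extract characters: s[3]='o', s[4]='e', s[5]='y'
Result: oey


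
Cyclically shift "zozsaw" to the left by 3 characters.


Input: 'zozsaw', shift = 3
Operation: split at index 3 and swap parts
Front part s[0:3] = 'zoz'
Back part s[3:] = 'saw'
Rotated = back + front = 'saw' + 'zoz'
Result: sawzoz


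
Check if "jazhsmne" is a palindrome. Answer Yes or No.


Input string: 'jazhsmne'
Reversed: 'enmshzaj'
Compare pairs: s[0]='j' vs s[7]='e' (mismatch), s[1]='a' vs s[6]='n' (mismatch), s[2]='z' vs s[5]='m' (mismatch), s[3]='h' vs s[4]='s' (mismatch)
Palindrome: No


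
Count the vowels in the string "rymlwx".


Input string: 'rymlwx'
Operation: count vowels (a, e, i, o, u)
Scan: s[0]='r', s[1]='y', s[2]='m', s[3]='l', s[4]='w', s[5]='x'
Vowels found: 0
Result: 0


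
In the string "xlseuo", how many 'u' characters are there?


Input string: 'xlseuo'
Target character: 'u'
Scan each position: s[4]='u'
Matches found at indices: 4
Total: 1


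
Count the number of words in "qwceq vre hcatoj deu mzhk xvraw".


Input string: 'qwceq vre hcatoj deu mzhk xvraw'
Operation: split by spaces
Words found: 'qwceq', 'vre', 'hcatoj', 'deu', 'mzhk', 'xvraw'
Word count: 6


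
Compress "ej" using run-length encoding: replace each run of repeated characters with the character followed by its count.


Input: 'ej'
Operation: identify consecutive runs
Runs: 'e' -> e1, 'j' -> j1
Encoded: e1j1


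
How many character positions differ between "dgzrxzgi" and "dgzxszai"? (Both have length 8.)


String 1: 'dgzrxzgi'
String 2: 'dgzxszai'
Compare each position: pos 0: 'd'=='d', pos 1: 'g'=='g', pos 2: 'z'=='z', pos 3: 'r'!='x', pos 4: 'x'!='s', pos 5: 'z'=='z', pos 6: 'g'!='a', pos 7: 'i'=='i'
Differing positions: 3
Hamming distance: 3


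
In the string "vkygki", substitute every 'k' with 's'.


Input string: 'vkygki'
Operation: replace 'k' with 's'
Positions of 'k': 1, 4
After replacement: vsygsi


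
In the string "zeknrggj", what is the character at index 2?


Input string: 'zeknrggj'
Operation: get character at index 2
Index mapping: s[0]='z', s[1]='e', s[2]='k'
Result: 'k'


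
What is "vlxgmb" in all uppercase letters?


Input string: 'vlxgmb'
Operation: convert each letter to uppercase
Mapping: 'v'->'V', 'l'->'L', 'x'->'X', 'g'->'G', 'm'->'M', 'b'->'B'
Result: VLXGMB


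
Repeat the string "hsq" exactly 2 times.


Input string: 'hsq'
Operation: repeat 2 times
Concatenation: 'hsq' + 'hsq'
Result: hsqhsq


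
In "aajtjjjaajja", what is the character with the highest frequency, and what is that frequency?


Input: 'aajtjjjaajja'
Operation: tally each character
Counts: 'a':5, 'j':6, 't':1
Maximum: 'j' appears 6 times


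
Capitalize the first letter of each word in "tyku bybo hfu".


Input string: 'tyku bybo hfu'
Operation: capitalize first letter of each word
Word transformations: 'tyku'->'Tyku', 'bybo'->'Bybo', 'hfu'->'Hfu'
Result: Tyku Bybo Hfu


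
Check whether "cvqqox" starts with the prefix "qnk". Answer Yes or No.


Input string: 'cvqqox'
Prefix to check: 'qnk'
First 3 characters of input: 'cvq'
Match: False
Result: No


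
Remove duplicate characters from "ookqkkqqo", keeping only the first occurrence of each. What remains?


Input: 'ookqkkqqo'
Operation: keep first occurrence of each character
Scan: s[0]='o' new -> keep; s[1]='o' seen -> skip; s[2]='k' new -> keep; s[3]='q' new -> keep; s[4]='k' seen -> skip; s[5]='k' seen -> skip; s[6]='q' seen -> skip; s[7]='q' seen -> skip; s[8]='o' seen -> skip
Result: okq


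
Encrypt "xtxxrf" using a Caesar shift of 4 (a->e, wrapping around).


Input: 'xtxxrf', shift = 4
Operation: for each letter, (position + 4) mod 26
Mapping: 'x'(23+4=27, 27 mod 26=1)->'b', 't'(19+4=23)->'x', 'x'(23+4=27, 27 mod 26=1)->'b', 'x'(23+4=27, 27 mod 26=1)->'b', 'r'(17+4=21)->'v', 'f'(5+4=9)->'j'
Result: bxbbvj


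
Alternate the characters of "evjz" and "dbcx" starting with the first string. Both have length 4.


String 1: 'evjz'
String 2: 'dbcx'
Operation: alternate characters
Pairs: 'e'+'d', 'v'+'b', 'j'+'c', 'z'+'x'
Result: edvbjczx


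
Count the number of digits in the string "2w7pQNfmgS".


Input string: '2w7pQNfmgS'
Operation: count digit characters (0-9)
Scan: '2'(digit), 'w', '7'(digit), 'p', 'Q', 'N', 'f', 'm', 'g', 'S'
Digits found: 2
Result: 2


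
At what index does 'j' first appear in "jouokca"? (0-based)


Input string: 'jouokca'
Target: 'j'
Scanning left to right: s[0]='j'
First match at index: 0


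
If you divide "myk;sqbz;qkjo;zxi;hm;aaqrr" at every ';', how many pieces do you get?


Input string: 'myk;sqbz;qkjo;zxi;hm;aaqrr'
Delimiter: ';'
Split result: 'myk', 'sqbz', 'qkjo', 'zxi', 'hm', 'aaqrr'
Number of parts: 6


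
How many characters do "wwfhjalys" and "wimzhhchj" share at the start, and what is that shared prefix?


String 1: 'wwfhjalys'
String 2: 'wimzhhchj'
Compare position by position:
pos 0: 'w' vs 'w' match
pos 1: 'w' vs 'i' differ -> stop
Longest common prefix: "w" (length 1)


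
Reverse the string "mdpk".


Input string: 'mdpk'
Operation: reverse character order
Original order: 'm' -> 'd' -> 'p' -> 'k'
Reversed order: 'k' -> 'p' -> 'd' -> 'm'
Result: kpdm


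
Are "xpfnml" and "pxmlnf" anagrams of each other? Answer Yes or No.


String 1: 'xpfnml' -> sorted: 'flmnpx'
String 2: 'pxmlnf' -> sorted: 'flmnpx'
Compare sorted forms: 'flmnpx' == 'flmnpx'
Anagram: Yes


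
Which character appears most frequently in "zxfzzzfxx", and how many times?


Input: 'zxfzzzfxx'
Operation: tally each character
Counts: 'f':2, 'x':3, 'z':4
Maximum: 'z' appears 4 times


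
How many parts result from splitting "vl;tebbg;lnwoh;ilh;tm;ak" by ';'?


Input string: 'vl;tebbg;lnwoh;ilh;tm;ak'
Delimiter: ';'
Split result: 'vl', 'tebbg', 'lnwoh', 'ilh', 'tm', 'ak'
Number of parts: 6


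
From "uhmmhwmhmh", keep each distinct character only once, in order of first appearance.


Input: 'uhmmhwmhmh'
Operation: keep first occurrence of each character
Scan: s[0]='u' new -> keep; s[1]='h' new -> keep; s[2]='m' new -> keep; s[3]='m' seen -> skip; s[4]='h' seen -> skip; s[5]='w' new -> keep; s[6]='m' seen -> skip; s[7]='h' seen -> skip; s[8]='m' seen -> skip; s[9]='h' seen -> skip
Result: uhmw


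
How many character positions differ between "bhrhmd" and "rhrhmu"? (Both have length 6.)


String 1: 'bhrhmd'
String 2: 'rhrhmu'
Compare each position: pos 0: 'b'!='r', pos 1: 'h'=='h', pos 2: 'r'=='r', pos 3: 'h'=='h', pos 4: 'm'=='m', pos 5: 'd'!='u'
Differing positions: 2
Hamming distance: 2


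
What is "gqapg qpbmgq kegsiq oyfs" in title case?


Input string: 'gqapg qpbmgq kegsiq oyfs'
Operation: capitalize first letter of each word
Word transformations: 'gqapg'->'Gqapg', 'qpbmgq'->'Qpbmgq', 'kegsiq'->'Kegsiq', 'oyfs'->'Oyfs'
Result: Gqapg Qpbmgq Kegsiq Oyfs


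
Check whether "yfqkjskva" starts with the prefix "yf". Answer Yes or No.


Input string: 'yfqkjskva'
Prefix to check: 'yf'
First 2 characters of input: 'yf'
Match: True
Result: Yes


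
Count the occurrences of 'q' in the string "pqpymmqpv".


Input string: 'pqpymmqpv'
Target character: 'q'
Scan each position: s[1]='q', s[6]='q'
Matches found at indices: 1, 6
Total: 2


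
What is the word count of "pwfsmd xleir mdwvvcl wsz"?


Input string: 'pwfsmd xleir mdwvvcl wsz'
Operation: split by spaces
Words found: 'pwfsmd', 'xleir', 'mdwvvcl', 'wsz'
Word count: 4


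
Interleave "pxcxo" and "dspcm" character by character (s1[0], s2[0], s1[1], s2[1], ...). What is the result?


String 1: 'pxcxo'
String 2: 'dspcm'
Operation: alternate characters
Pairs: 'p'+'d', 'x'+'s', 'c'+'p', 'x'+'c', 'o'+'m'
Result: pdxscpxcom


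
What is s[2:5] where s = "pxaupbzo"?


Input string: 'pxaupbzo'
Operation: slice [2:5]
Extract characters: s[2]='a', s[3]='u', s[4]='p'
Result: aup


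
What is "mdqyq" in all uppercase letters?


Input string: 'mdqyq'
Operation: convert each letter to uppercase
Mapping: 'm'->'M', 'd'->'D', 'q'->'Q', 'y'->'Y', 'q'->'Q'
Result: MDQYQ


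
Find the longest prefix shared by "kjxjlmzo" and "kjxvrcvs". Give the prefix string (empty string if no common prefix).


String 1: 'kjxjlmzo'
String 2: 'kjxvrcvs'
Compare position by position:
pos 0: 'k' vs 'k' match
pos 1: 'j' vs 'j' match
pos 2: 'x' vs 'x' match
pos 3: 'j' vs 'v' differ -> stop
Longest common prefix: "kjx" (length 3)


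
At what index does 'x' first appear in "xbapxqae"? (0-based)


Input string: 'xbapxqae'
Target: 'x'
Scanning left to right: s[0]='x'
First match at index: 0


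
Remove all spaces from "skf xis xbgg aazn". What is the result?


Input string: 'skf xis xbgg aazn'
Operation: remove all spaces
Words: 'skf', 'xis', 'xbgg', 'aazn'
Join without spaces: skfxisxbggaazn


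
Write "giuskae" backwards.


Input string: 'giuskae'
Operation: reverse character order
Original order: 'g' -> 'i' -> 'u' -> 's' -> 'k' -> 'a' -> 'e'
Reversed order: 'e' -> 'a' -> 'k' -> 's' -> 'u' -> 'i' -> 'g'
Result: eaksuig


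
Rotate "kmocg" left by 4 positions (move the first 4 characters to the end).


Input: 'kmocg', shift = 4
Operation: split at index 4 and swap parts
Front part s[0:4] = 'kmoc'
Back part s[4:] = 'g'
Rotated = back + front = 'g' + 'kmoc'
Result: gkmoc


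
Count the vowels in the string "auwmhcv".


Input string: 'auwmhcv'
Operation: count vowels (a, e, i, o, u)
Scan: s[0]='a' (vowel), s[1]='u' (vowel), s[2]='w', s[3]='m', s[4]='h', s[5]='c', s[6]='v'
Vowels found: 2
Result: 2


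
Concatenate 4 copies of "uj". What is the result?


Input string: 'uj'
Operation: repeat 4 times
Concatenation: 'uj' + 'uj' + 'uj' + 'uj'
Result: ujujujuj


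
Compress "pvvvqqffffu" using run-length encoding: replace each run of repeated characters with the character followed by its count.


Input: 'pvvvqqffffu'
Operation: identify consecutive runs
Runs: 'p' -> p1, 'vvv' -> v3, 'qq' -> q2, 'ffff' -> f4, 'u' -> u1
Encoded: p1v3q2f4u1


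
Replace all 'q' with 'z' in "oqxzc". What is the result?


Input string: 'oqxzc'
Operation: replace 'q' with 'z'
Positions of 'q': 1
After replacement: ozxzc


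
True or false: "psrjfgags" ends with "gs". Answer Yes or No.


Input string: 'psrjfgags'
Suffix to check: 'gs'
Last 2 characters of input: 'gs'
Match: True
Result: Yes


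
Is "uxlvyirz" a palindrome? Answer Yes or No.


Input string: 'uxlvyirz'
Reversed: 'zriyvlxu'
Compare pairs: s[0]='u' vs s[7]='z' (mismatch), s[1]='x' vs s[6]='r' (mismatch), s[2]='l' vs s[5]='i' (mismatch), s[3]='v' vs s[4]='y' (mismatch)
Palindrome: No


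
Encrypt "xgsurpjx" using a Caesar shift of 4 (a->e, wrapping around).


Input: 'xgsurpjx', shift = 4
Operation: for each letter, (position + 4) mod 26
Mapping: 'x'(23+4=27, 27 mod 26=1)->'b', 'g'(6+4=10)->'k', 's'(18+4=22)->'w', 'u'(20+4=24)->'y', 'r'(17+4=21)->'v', 'p'(15+4=19)->'t', 'j'(9+4=13)->'n', 'x'(23+4=27, 27 mod 26=1)->'b'
Result: bkwyvtnb


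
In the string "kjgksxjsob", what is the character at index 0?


Input string: 'kjgksxjsob'
Operation: get character at index 0
Index mapping: s[0]='k'
Result: 'k'


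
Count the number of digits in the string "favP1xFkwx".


Input string: 'favP1xFkwx'
Operation: count digit characters (0-9)
Scan: 'f', 'a', 'v', 'P', '1'(digit), 'x', 'F', 'k', 'w', 'x'
Digits found: 1
Result: 1


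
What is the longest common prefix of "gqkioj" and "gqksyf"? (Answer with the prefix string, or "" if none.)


String 1: 'gqkioj'
String 2: 'gqksyf'
Compare position by position:
pos 0: 'g' vs 'g' match
pos 1: 'q' vs 'q' match
pos 2: 'k' vs 'k' match
pos 3: 'i' vs 's' differ -> stop
Longest common prefix: "gqk" (length 3)


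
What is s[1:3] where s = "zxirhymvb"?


Input string: 'zxirhymvb'
Operation: slice [1:3]
Extract characters: s[1]='x', s[2]='i'
Result: xi


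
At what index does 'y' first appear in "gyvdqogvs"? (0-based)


Input string: 'gyvdqogvs'
Target: 'y'
Scanning left to right: s[0]='g', s[1]='y'
First match at index: 1


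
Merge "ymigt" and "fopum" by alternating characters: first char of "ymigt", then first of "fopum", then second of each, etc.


String 1: 'ymigt'
String 2: 'fopum'
Operation: alternate characters
Pairs: 'y'+'f', 'm'+'o', 'i'+'p', 'g'+'u', 't'+'m'
Result: yfmoipgutm


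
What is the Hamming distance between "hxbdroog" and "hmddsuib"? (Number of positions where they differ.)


String 1: 'hxbdroog'
String 2: 'hmddsuib'
Compare each position: pos 0: 'h'=='h', pos 1: 'x'!='m', pos 2: 'b'!='d', pos 3: 'd'=='d', pos 4: 'r'!='s', pos 5: 'o'!='u', pos 6: 'o'!='i', pos 7: 'g'!='b'
Differing positions: 6
Hamming distance: 6


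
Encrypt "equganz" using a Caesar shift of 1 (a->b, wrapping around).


Input: 'equganz', shift = 1
Operation: for each letter, (position + 1) mod 26
Mapping: 'e'(4+1=5)->'f', 'q'(16+1=17)->'r', 'u'(20+1=21)->'v', 'g'(6+1=7)->'h', 'a'(0+1=1)->'b', 'n'(13+1=14)->'o', 'z'(25+1=26, 26 mod 26=0)->'a'
Result: frvhboa


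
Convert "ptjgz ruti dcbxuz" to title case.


Input string: 'ptjgz ruti dcbxuz'
Operation: capitalize first letter of each word
Word transformations: 'ptjgz'->'Ptjgz', 'ruti'->'Ruti', 'dcbxuz'->'Dcbxuz'
Result: Ptjgz Ruti Dcbxuz


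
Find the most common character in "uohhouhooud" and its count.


Input: 'uohhouhooud'
Operation: tally each character
Counts: 'd':1, 'h':3, 'o':4, 'u':3
Maximum: 'o' appears 4 times
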